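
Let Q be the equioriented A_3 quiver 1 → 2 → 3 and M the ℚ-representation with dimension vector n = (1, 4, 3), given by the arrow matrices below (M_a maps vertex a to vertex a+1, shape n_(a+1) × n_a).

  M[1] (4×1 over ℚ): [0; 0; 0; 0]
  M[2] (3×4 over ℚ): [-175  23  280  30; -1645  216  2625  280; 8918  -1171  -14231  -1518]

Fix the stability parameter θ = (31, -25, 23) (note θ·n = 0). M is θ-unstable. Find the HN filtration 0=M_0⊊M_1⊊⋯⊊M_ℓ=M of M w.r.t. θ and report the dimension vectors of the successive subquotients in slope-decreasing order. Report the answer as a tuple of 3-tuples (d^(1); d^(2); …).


Via rank(M_{q-1}∘⋯∘M_p): M ≅ I[1,1], I[2,2]^2, I[2,3]^2, I[3,3].
μ_θ-semistable layers: μ^(1)=31; μ^(2)=23; μ^(3)=-25

((1, 0, 0); (0, 0, 3); (0, 4, 0))


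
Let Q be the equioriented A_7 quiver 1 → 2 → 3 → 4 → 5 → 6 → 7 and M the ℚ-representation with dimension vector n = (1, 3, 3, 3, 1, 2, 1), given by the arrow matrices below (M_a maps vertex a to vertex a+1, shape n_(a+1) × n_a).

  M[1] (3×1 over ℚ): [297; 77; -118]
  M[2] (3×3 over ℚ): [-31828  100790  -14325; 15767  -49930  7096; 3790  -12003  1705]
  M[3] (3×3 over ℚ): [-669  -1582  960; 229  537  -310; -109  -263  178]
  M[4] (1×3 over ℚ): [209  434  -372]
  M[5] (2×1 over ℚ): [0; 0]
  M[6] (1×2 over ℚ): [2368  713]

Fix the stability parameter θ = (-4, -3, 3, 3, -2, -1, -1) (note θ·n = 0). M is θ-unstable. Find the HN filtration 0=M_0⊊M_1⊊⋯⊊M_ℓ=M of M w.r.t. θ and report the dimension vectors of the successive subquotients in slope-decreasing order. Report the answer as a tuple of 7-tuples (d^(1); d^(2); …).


Via rank(M_{q-1}∘⋯∘M_p): M ≅ I[1,5], I[2,3], I[2,4], I[4,4], I[6,6], I[6,7].
μ_θ-semistable layers: μ^(1)=3; μ^(2)=4/3; μ^(3)=-1; μ^(4)=-3; μ^(5)=-4

((0, 0, 2, 2, 0, 0, 0); (0, 0, 1, 1, 1, 0, 0); (0, 0, 0, 0, 0, 2, 1); (0, 3, 0, 0, 0, 0, 0); (1, 0, 0, 0, 0, 0, 0))


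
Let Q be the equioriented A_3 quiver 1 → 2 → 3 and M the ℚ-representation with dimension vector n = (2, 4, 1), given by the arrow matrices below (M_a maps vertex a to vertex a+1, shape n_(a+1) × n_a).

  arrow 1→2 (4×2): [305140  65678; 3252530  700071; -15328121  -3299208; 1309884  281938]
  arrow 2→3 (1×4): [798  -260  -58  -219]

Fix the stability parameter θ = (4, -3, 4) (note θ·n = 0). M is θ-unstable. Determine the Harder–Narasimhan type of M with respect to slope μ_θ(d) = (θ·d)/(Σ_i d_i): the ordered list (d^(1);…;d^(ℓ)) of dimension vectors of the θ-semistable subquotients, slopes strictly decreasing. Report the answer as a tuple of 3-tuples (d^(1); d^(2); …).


Interval decomposition of M: I[1,2], I[1,3], I[2,2]^2.
HN type (ℓ=3): μ^(1)=4; μ^(2)=1/2; μ^(3)=-3

((0, 0, 1); (2, 2, 0); (0, 2, 0))


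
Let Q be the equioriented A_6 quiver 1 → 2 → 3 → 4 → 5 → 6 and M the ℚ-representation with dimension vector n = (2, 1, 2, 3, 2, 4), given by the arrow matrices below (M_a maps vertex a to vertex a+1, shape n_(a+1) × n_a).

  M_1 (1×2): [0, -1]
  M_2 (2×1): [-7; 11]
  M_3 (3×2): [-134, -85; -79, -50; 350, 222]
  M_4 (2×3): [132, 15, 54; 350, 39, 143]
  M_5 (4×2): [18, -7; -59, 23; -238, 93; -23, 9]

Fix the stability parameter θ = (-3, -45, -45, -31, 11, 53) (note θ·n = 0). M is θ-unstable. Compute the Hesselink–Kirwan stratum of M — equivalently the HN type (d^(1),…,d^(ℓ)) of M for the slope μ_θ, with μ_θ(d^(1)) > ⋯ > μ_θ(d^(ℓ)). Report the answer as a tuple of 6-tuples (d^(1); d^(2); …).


Interval decomposition of M: I[1,1], I[1,6], I[3,4], I[4,6], I[6,6]^2.
HN type (ℓ=5): μ^(1)=53; μ^(2)=11; μ^(3)=-3; μ^(4)=-31; μ^(5)=-45

((0, 0, 0, 0, 0, 4); (0, 0, 0, 0, 2, 0); (1, 0, 0, 0, 0, 0); (1, 1, 1, 3, 0, 0); (0, 0, 1, 0, 0, 0))


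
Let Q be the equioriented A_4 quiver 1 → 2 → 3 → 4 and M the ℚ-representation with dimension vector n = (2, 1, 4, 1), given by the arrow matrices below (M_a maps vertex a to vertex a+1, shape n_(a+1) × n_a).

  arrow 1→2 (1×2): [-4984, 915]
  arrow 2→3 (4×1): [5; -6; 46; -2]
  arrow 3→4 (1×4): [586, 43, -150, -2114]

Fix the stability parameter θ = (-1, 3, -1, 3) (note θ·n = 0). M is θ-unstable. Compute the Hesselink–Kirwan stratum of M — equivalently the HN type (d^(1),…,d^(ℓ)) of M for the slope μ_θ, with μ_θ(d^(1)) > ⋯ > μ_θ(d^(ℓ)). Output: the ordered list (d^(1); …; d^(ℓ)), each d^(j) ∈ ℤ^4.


Barcode: M ≅ I[1,1], I[1,3], I[3,3]^2, I[3,4]. HN layers by μ_θ (3 steps, strictly decreasing):
  μ^(1)=3; μ^(2)=1; μ^(3)=-1

((0, 0, 0, 1); (0, 1, 1, 0); (2, 0, 3, 0))


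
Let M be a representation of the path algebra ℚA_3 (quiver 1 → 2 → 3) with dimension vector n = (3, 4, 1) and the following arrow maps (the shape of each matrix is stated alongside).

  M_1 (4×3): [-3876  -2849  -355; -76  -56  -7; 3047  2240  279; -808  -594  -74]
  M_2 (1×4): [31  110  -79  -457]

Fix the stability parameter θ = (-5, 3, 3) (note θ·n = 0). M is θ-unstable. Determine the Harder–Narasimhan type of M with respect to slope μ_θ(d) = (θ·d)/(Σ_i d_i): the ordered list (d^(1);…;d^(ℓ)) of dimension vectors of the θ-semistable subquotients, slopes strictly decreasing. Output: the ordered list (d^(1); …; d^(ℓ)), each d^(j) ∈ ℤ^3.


Barcode: M ≅ I[1,2]^2, I[1,3], I[2,2]. HN layers by μ_θ (2 steps, strictly decreasing):
  μ^(1)=3; μ^(2)=-5

((0, 4, 1); (3, 0, 0))


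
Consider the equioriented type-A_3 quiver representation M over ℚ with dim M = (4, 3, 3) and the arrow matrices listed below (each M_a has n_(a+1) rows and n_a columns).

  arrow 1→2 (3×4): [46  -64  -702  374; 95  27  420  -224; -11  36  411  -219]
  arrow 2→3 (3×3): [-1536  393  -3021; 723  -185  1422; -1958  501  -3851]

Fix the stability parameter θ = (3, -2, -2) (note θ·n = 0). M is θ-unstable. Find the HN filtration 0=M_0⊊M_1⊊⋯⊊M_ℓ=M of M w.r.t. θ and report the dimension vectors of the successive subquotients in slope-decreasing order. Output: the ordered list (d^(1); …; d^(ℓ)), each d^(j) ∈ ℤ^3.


Via rank(M_{q-1}∘⋯∘M_p): M ≅ I[1,1], I[1,2], I[1,3]^2, I[3,3].
μ_θ-semistable layers: μ^(1)=3; μ^(2)=1/2; μ^(3)=-1/3; μ^(4)=-2

((1, 0, 0); (1, 1, 0); (2, 2, 2); (0, 0, 1))


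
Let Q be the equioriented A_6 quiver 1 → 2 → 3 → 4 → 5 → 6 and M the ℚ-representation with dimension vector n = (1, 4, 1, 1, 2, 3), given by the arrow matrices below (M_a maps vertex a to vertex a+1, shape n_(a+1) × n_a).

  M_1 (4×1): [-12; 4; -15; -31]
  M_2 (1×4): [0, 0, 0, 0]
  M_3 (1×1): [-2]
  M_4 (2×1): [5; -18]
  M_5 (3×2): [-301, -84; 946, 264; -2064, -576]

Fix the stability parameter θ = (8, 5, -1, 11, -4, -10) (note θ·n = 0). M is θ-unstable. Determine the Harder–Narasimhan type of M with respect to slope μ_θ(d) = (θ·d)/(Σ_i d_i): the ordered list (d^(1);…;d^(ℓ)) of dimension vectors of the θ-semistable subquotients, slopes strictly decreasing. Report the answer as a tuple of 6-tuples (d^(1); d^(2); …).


Via rank(M_{q-1}∘⋯∘M_p): M ≅ I[1,2], I[2,2]^3, I[3,6], I[5,5], I[6,6]^2.
μ_θ-semistable layers: μ^(1)=13/2; μ^(2)=5; μ^(3)=-1; μ^(4)=-4; μ^(5)=-10

((1, 1, 0, 0, 0, 0); (0, 3, 0, 0, 0, 0); (0, 0, 1, 1, 1, 1); (0, 0, 0, 0, 1, 0); (0, 0, 0, 0, 0, 2))


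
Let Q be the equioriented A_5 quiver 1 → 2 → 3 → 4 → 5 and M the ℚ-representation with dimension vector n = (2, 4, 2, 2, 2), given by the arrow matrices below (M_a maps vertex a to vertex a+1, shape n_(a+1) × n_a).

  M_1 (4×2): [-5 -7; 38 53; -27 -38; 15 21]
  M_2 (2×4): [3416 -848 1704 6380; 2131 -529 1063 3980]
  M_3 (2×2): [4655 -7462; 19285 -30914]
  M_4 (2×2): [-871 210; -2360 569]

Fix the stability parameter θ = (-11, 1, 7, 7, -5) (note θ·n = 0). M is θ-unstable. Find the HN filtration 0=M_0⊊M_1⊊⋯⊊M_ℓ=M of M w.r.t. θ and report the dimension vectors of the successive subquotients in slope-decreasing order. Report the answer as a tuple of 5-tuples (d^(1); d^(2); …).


Interval decomposition of M: I[1,3], I[1,5], I[2,2]^2, I[4,5].
HN type (ℓ=4): μ^(1)=7; μ^(2)=3; μ^(3)=1; μ^(4)=-11

((0, 0, 1, 0, 0); (0, 0, 1, 1, 1); (0, 4, 0, 1, 1); (2, 0, 0, 0, 0))


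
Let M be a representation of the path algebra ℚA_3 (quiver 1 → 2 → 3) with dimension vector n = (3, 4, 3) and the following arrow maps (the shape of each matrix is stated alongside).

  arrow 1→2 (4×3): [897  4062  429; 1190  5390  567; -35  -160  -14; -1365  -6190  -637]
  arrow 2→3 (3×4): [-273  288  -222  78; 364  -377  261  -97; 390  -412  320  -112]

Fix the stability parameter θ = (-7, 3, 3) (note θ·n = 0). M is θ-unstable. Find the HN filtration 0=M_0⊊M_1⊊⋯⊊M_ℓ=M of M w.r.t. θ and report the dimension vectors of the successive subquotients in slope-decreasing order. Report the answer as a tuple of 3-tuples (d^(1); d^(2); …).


Interval decomposition of M: I[1,1], I[1,2], I[1,3], I[2,2], I[2,3], I[3,3].
HN type (ℓ=2): μ^(1)=3; μ^(2)=-7

((0, 4, 3); (3, 0, 0))


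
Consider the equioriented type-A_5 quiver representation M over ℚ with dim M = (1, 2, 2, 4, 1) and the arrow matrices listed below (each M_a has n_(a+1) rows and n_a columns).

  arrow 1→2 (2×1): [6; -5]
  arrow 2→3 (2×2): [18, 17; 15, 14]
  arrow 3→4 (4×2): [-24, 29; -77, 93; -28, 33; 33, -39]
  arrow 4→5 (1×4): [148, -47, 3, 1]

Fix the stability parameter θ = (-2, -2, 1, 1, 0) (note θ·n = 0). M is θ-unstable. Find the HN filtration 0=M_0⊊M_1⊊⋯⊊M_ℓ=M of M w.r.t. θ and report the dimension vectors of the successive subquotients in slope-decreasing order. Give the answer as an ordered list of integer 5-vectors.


Interval decomposition of M: I[1,5], I[2,4], I[4,4]^2.
HN type (ℓ=3): μ^(1)=1; μ^(2)=2/3; μ^(3)=-2

((0, 0, 1, 3, 0); (0, 0, 1, 1, 1); (1, 2, 0, 0, 0))


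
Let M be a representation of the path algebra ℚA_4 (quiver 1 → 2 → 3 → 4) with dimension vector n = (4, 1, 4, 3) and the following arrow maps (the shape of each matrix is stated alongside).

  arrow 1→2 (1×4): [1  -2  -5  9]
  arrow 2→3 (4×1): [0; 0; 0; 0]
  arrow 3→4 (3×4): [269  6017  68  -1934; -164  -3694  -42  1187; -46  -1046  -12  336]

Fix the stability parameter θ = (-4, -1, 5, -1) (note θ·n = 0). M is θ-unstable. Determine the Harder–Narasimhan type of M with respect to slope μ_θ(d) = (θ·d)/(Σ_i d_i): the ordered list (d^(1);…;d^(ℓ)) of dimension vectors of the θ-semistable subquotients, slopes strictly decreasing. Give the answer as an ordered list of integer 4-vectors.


Barcode: M ≅ I[1,1]^3, I[1,2], I[3,3], I[3,4]^3. HN layers by μ_θ (4 steps, strictly decreasing):
  μ^(1)=5; μ^(2)=2; μ^(3)=-1; μ^(4)=-4

((0, 0, 1, 0); (0, 0, 3, 3); (0, 1, 0, 0); (4, 0, 0, 0))


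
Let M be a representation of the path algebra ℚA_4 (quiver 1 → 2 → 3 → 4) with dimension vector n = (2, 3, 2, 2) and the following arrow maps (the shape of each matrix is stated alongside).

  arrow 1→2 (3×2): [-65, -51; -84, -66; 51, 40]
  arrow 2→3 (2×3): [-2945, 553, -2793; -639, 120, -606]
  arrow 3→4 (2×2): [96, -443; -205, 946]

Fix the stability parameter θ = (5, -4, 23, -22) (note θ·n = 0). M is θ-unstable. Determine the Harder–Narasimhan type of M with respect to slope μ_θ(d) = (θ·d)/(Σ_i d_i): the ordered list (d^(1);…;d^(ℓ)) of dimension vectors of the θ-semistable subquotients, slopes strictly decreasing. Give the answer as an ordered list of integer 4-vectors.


Via rank(M_{q-1}∘⋯∘M_p): M ≅ I[1,4]^2, I[2,2].
μ_θ-semistable layers: μ^(1)=1/2; μ^(2)=-4

((2, 2, 2, 2); (0, 1, 0, 0))


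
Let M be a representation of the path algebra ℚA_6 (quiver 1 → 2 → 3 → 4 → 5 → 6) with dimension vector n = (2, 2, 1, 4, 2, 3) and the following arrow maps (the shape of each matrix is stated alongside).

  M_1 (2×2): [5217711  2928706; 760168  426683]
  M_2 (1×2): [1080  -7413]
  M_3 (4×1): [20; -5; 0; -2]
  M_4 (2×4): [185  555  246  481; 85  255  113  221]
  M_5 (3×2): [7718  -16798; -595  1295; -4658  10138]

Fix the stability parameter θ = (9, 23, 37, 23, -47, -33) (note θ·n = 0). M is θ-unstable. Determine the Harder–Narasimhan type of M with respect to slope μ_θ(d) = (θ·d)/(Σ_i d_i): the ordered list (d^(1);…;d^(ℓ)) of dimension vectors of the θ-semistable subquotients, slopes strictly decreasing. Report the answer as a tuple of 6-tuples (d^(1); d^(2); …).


Barcode: M ≅ I[1,2], I[1,5], I[4,4]^2, I[4,6], I[6,6]^2. HN layers by μ_θ (4 steps, strictly decreasing):
  μ^(1)=23; μ^(2)=9; μ^(3)=-19; μ^(4)=-33

((0, 1, 0, 2, 0, 0); (2, 1, 1, 1, 1, 0); (0, 0, 0, 1, 1, 1); (0, 0, 0, 0, 0, 2))


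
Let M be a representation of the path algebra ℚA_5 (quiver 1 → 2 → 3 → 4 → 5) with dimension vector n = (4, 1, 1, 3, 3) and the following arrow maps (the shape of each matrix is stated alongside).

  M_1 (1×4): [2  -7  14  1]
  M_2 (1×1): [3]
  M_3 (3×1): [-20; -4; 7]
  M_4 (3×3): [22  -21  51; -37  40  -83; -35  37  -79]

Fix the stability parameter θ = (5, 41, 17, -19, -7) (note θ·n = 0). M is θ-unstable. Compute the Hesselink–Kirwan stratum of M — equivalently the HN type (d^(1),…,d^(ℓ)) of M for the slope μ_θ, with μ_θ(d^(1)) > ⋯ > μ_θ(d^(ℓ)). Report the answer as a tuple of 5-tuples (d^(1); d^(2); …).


Barcode: M ≅ I[1,1]^3, I[1,5], I[4,5]^2. HN layers by μ_θ (4 steps, strictly decreasing):
  μ^(1)=8; μ^(2)=5; μ^(3)=-7; μ^(4)=-19

((0, 1, 1, 1, 1); (4, 0, 0, 0, 0); (0, 0, 0, 0, 2); (0, 0, 0, 2, 0))


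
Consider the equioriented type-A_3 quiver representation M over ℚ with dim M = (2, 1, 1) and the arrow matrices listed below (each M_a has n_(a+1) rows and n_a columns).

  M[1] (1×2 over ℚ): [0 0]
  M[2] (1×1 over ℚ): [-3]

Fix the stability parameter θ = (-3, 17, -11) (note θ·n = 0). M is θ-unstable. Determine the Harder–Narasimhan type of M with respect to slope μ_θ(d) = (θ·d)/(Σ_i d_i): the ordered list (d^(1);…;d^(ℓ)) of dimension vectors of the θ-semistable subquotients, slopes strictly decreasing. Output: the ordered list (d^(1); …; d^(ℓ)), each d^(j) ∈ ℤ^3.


Interval decomposition of M: I[1,1]^2, I[2,3].
HN type (ℓ=2): μ^(1)=3; μ^(2)=-3

((0, 1, 1); (2, 0, 0))


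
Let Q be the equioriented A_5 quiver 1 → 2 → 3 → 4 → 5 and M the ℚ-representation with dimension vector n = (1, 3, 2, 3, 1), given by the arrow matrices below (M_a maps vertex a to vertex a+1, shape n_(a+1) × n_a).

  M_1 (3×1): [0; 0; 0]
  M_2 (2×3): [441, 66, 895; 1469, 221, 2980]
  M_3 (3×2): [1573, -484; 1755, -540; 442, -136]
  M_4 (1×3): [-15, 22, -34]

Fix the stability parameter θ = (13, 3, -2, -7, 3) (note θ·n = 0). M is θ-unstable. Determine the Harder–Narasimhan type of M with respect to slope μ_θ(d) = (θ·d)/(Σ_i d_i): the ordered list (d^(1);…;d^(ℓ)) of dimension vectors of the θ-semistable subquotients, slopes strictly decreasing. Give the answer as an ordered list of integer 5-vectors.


Interval decomposition of M: I[1,1], I[2,2], I[2,3], I[2,5], I[4,4]^2.
HN type (ℓ=5): μ^(1)=13; μ^(2)=3; μ^(3)=1/2; μ^(4)=-2; μ^(5)=-7

((1, 0, 0, 0, 0); (0, 1, 0, 0, 1); (0, 1, 1, 0, 0); (0, 1, 1, 1, 0); (0, 0, 0, 2, 0))


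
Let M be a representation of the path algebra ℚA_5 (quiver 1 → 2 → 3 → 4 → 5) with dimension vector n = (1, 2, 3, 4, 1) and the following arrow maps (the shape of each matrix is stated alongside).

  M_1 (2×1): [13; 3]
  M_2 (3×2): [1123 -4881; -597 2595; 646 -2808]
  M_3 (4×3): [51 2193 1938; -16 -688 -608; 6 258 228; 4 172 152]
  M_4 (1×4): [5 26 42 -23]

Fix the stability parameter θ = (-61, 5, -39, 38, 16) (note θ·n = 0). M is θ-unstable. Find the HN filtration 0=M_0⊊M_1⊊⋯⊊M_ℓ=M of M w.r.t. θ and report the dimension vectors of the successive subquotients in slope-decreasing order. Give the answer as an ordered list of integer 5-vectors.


Via rank(M_{q-1}∘⋯∘M_p): M ≅ I[1,3], I[2,3], I[3,5], I[4,4]^3.
μ_θ-semistable layers: μ^(1)=38; μ^(2)=27; μ^(3)=-17; μ^(4)=-39; μ^(5)=-61

((0, 0, 0, 3, 0); (0, 0, 0, 1, 1); (0, 2, 2, 0, 0); (0, 0, 1, 0, 0); (1, 0, 0, 0, 0))


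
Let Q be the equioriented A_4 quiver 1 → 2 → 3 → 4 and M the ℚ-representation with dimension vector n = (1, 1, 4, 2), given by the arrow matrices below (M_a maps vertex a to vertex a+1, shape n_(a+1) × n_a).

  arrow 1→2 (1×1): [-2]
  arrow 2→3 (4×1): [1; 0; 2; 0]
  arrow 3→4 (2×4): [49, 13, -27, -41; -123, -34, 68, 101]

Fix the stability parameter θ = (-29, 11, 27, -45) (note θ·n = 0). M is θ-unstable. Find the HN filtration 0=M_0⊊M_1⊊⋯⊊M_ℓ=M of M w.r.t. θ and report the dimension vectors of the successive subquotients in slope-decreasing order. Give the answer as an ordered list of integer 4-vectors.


Interval decomposition of M: I[1,4], I[3,3]^2, I[3,4].
HN type (ℓ=4): μ^(1)=27; μ^(2)=-7/3; μ^(3)=-9; μ^(4)=-29

((0, 0, 2, 0); (0, 1, 1, 1); (0, 0, 1, 1); (1, 0, 0, 0))


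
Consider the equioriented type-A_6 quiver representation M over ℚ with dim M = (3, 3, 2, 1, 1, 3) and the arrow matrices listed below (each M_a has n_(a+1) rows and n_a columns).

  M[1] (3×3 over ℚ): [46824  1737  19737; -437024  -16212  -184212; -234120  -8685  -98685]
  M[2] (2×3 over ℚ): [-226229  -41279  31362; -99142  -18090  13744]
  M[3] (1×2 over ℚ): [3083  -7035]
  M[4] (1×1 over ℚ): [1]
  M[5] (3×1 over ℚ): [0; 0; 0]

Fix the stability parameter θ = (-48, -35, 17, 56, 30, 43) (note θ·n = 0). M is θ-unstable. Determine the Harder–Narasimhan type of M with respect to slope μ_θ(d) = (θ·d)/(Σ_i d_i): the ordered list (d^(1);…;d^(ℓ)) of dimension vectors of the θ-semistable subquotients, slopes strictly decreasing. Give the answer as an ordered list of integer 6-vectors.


Barcode: M ≅ I[1,1]^2, I[1,5], I[2,2], I[2,3], I[6,6]^3. HN layers by μ_θ (4 steps, strictly decreasing):
  μ^(1)=43; μ^(2)=17; μ^(3)=-35; μ^(4)=-48

((0, 0, 0, 1, 1, 3); (0, 0, 2, 0, 0, 0); (0, 3, 0, 0, 0, 0); (3, 0, 0, 0, 0, 0))


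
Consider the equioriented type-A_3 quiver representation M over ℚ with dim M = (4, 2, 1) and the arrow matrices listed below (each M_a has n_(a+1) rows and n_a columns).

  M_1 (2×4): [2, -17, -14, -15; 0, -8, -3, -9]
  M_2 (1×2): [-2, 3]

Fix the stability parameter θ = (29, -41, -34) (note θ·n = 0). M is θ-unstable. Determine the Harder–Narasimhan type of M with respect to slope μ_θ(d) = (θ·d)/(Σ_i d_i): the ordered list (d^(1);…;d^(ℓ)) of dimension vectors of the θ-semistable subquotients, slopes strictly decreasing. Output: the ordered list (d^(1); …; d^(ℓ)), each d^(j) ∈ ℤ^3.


Interval decomposition of M: I[1,1]^2, I[1,2], I[1,3].
HN type (ℓ=3): μ^(1)=29; μ^(2)=-6; μ^(3)=-46/3

((2, 0, 0); (1, 1, 0); (1, 1, 1))


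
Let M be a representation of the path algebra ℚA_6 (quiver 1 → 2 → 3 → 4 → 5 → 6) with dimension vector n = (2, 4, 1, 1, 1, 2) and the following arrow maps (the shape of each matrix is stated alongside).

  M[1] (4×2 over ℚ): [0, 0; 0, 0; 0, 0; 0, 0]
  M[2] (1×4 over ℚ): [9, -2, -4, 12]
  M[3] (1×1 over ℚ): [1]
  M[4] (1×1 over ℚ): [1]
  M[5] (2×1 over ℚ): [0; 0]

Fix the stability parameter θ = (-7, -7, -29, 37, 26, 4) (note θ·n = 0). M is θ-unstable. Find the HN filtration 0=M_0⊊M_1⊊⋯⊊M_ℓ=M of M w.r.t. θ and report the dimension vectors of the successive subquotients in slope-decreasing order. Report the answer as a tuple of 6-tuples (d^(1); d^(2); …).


Via rank(M_{q-1}∘⋯∘M_p): M ≅ I[1,1]^2, I[2,2]^3, I[2,5], I[6,6]^2.
μ_θ-semistable layers: μ^(1)=63/2; μ^(2)=4; μ^(3)=-7; μ^(4)=-18

((0, 0, 0, 1, 1, 0); (0, 0, 0, 0, 0, 2); (2, 3, 0, 0, 0, 0); (0, 1, 1, 0, 0, 0))


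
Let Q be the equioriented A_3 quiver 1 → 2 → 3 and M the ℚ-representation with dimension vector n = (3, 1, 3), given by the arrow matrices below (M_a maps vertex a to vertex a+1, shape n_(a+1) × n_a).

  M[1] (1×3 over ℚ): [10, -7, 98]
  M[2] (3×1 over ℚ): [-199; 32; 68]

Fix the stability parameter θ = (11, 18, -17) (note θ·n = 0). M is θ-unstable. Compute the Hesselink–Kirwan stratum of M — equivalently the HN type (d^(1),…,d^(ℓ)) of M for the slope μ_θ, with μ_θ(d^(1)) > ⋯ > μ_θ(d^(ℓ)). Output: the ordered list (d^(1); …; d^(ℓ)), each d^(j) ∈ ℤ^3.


Interval decomposition of M: I[1,1]^2, I[1,3], I[3,3]^2.
HN type (ℓ=3): μ^(1)=11; μ^(2)=4; μ^(3)=-17

((2, 0, 0); (1, 1, 1); (0, 0, 2))


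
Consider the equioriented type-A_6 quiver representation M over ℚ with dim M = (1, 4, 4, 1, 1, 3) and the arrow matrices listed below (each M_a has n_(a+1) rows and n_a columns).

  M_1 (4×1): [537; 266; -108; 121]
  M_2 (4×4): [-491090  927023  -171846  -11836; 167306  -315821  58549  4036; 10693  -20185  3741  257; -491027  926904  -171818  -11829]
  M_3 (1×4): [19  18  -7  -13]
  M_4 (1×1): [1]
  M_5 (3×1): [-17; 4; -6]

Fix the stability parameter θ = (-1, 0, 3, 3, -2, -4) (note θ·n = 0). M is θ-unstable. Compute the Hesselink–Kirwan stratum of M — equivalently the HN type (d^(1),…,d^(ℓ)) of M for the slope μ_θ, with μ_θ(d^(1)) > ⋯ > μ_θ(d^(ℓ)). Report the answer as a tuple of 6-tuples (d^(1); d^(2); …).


Interval decomposition of M: I[1,2], I[2,3]^2, I[2,6], I[3,3], I[6,6]^2.
HN type (ℓ=4): μ^(1)=3; μ^(2)=0; μ^(3)=-1; μ^(4)=-4

((0, 0, 3, 0, 0, 0); (0, 4, 1, 1, 1, 1); (1, 0, 0, 0, 0, 0); (0, 0, 0, 0, 0, 2))


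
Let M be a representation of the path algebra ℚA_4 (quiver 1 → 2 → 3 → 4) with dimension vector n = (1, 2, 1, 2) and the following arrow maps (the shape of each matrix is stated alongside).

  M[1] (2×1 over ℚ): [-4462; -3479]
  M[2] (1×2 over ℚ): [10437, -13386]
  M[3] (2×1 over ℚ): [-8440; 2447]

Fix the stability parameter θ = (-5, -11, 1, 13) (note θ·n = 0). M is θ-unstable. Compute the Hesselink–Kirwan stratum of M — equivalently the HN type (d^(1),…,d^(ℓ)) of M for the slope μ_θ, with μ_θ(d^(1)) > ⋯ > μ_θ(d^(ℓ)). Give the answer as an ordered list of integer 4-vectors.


Interval decomposition of M: I[1,2], I[2,4], I[4,4].
HN type (ℓ=4): μ^(1)=13; μ^(2)=1; μ^(3)=-8; μ^(4)=-11

((0, 0, 0, 2); (0, 0, 1, 0); (1, 1, 0, 0); (0, 1, 0, 0))


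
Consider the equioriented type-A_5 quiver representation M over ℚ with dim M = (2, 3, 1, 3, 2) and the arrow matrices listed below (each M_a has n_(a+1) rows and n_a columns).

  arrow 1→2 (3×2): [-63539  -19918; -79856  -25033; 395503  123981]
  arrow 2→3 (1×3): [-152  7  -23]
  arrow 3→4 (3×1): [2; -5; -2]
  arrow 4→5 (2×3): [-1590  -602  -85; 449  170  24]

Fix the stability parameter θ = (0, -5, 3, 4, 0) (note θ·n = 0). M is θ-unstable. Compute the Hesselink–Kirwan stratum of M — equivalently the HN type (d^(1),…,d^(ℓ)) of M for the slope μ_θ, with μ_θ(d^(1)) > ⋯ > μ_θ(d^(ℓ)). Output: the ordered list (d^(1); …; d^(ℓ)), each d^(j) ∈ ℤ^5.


Interval decomposition of M: I[1,2], I[1,4], I[2,2], I[4,5]^2.
HN type (ℓ=5): μ^(1)=4; μ^(2)=3; μ^(3)=2; μ^(4)=-5/2; μ^(5)=-5

((0, 0, 0, 1, 0); (0, 0, 1, 0, 0); (0, 0, 0, 2, 2); (2, 2, 0, 0, 0); (0, 1, 0, 0, 0))


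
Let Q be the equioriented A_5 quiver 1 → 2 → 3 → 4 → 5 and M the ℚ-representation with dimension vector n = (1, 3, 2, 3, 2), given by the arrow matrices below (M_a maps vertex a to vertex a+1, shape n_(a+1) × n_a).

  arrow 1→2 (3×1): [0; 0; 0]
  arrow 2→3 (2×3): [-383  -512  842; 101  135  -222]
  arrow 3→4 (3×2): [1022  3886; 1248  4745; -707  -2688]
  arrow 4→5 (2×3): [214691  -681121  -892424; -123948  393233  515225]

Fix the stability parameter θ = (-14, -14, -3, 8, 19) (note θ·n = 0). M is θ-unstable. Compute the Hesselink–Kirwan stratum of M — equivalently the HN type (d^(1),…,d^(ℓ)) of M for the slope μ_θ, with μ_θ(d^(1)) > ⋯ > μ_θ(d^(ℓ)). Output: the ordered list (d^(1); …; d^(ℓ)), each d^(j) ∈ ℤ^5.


Via rank(M_{q-1}∘⋯∘M_p): M ≅ I[1,1], I[2,2], I[2,5]^2, I[4,4].
μ_θ-semistable layers: μ^(1)=19; μ^(2)=8; μ^(3)=-3; μ^(4)=-14

((0, 0, 0, 0, 2); (0, 0, 0, 3, 0); (0, 0, 2, 0, 0); (1, 3, 0, 0, 0))


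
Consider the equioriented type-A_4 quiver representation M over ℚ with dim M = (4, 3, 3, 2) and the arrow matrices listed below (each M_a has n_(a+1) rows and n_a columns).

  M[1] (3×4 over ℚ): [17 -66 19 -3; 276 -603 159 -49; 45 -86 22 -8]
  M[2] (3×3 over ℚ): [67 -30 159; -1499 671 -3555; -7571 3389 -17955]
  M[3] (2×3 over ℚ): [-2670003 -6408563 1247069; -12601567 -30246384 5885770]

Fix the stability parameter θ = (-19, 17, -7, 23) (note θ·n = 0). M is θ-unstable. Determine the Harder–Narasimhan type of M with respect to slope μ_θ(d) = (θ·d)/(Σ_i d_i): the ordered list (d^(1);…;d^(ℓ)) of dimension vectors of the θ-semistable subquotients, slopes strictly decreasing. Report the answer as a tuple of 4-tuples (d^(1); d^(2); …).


Via rank(M_{q-1}∘⋯∘M_p): M ≅ I[1,1], I[1,2], I[1,4]^2, I[3,3].
μ_θ-semistable layers: μ^(1)=23; μ^(2)=17; μ^(3)=5; μ^(4)=-7; μ^(5)=-19

((0, 0, 0, 2); (0, 1, 0, 0); (0, 2, 2, 0); (0, 0, 1, 0); (4, 0, 0, 0))


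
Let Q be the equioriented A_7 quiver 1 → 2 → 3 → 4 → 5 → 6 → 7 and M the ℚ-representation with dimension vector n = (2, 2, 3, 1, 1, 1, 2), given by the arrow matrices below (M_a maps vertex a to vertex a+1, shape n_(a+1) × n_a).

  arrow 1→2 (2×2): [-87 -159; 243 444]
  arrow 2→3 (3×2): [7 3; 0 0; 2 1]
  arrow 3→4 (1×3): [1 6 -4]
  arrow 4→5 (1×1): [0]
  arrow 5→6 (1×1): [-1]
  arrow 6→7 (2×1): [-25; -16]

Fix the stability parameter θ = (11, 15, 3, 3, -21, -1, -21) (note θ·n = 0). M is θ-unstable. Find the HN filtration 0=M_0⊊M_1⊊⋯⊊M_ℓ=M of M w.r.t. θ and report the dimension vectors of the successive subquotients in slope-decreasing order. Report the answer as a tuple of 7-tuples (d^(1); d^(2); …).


Barcode: M ≅ I[1,3], I[1,4], I[3,3], I[5,7], I[7,7]. HN layers by μ_θ (5 steps, strictly decreasing):
  μ^(1)=29/3; μ^(2)=8; μ^(3)=3; μ^(4)=-11; μ^(5)=-21

((1, 1, 1, 0, 0, 0, 0); (1, 1, 1, 1, 0, 0, 0); (0, 0, 1, 0, 0, 0, 0); (0, 0, 0, 0, 0, 1, 1); (0, 0, 0, 0, 1, 0, 1))


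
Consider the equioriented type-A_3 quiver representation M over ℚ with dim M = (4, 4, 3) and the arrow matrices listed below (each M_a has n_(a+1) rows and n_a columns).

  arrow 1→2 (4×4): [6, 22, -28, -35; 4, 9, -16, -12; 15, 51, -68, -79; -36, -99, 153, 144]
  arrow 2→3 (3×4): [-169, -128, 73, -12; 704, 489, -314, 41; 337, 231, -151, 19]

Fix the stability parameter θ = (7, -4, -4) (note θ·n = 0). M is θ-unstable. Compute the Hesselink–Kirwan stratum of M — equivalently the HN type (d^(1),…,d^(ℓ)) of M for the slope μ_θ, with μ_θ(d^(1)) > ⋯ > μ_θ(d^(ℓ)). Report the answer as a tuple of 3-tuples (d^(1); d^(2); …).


Barcode: M ≅ I[1,2]^2, I[1,3]^2, I[3,3]. HN layers by μ_θ (3 steps, strictly decreasing):
  μ^(1)=3/2; μ^(2)=-1/3; μ^(3)=-4

((2, 2, 0); (2, 2, 2); (0, 0, 1))


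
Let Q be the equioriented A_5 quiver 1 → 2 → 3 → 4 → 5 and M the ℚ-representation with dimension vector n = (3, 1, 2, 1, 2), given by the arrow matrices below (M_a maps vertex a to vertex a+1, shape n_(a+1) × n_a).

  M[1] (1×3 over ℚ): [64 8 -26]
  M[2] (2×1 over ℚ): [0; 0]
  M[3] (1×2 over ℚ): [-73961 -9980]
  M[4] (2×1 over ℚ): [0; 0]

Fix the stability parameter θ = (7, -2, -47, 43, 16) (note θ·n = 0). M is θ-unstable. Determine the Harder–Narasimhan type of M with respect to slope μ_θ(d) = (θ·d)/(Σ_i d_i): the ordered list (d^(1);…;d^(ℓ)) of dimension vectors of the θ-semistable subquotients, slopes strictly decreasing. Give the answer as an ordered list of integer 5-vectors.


Barcode: M ≅ I[1,1]^2, I[1,2], I[3,3], I[3,4], I[5,5]^2. HN layers by μ_θ (5 steps, strictly decreasing):
  μ^(1)=43; μ^(2)=16; μ^(3)=7; μ^(4)=5/2; μ^(5)=-47

((0, 0, 0, 1, 0); (0, 0, 0, 0, 2); (2, 0, 0, 0, 0); (1, 1, 0, 0, 0); (0, 0, 2, 0, 0))


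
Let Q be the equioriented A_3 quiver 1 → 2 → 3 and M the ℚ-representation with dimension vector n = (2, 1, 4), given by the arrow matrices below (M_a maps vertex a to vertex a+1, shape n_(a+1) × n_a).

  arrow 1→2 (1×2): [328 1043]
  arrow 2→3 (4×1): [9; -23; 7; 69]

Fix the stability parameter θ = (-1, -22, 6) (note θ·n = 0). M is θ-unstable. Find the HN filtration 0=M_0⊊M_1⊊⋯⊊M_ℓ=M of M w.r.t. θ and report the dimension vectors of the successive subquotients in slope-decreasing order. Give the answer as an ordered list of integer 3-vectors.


Interval decomposition of M: I[1,1], I[1,3], I[3,3]^3.
HN type (ℓ=3): μ^(1)=6; μ^(2)=-1; μ^(3)=-23/2

((0, 0, 4); (1, 0, 0); (1, 1, 0))


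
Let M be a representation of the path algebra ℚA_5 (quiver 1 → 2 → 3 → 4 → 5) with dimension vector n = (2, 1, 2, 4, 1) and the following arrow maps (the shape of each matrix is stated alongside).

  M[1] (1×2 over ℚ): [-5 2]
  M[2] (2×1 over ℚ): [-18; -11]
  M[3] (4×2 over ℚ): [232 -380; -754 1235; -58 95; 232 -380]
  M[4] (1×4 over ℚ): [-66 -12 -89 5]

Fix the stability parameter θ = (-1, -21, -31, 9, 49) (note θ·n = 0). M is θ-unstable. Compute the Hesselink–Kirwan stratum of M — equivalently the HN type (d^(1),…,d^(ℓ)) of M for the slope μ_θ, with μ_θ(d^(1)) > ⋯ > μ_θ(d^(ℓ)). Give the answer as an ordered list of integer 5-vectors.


Interval decomposition of M: I[1,1], I[1,5], I[3,3], I[4,4]^3.
HN type (ℓ=5): μ^(1)=49; μ^(2)=9; μ^(3)=-1; μ^(4)=-53/3; μ^(5)=-31

((0, 0, 0, 0, 1); (0, 0, 0, 4, 0); (1, 0, 0, 0, 0); (1, 1, 1, 0, 0); (0, 0, 1, 0, 0))


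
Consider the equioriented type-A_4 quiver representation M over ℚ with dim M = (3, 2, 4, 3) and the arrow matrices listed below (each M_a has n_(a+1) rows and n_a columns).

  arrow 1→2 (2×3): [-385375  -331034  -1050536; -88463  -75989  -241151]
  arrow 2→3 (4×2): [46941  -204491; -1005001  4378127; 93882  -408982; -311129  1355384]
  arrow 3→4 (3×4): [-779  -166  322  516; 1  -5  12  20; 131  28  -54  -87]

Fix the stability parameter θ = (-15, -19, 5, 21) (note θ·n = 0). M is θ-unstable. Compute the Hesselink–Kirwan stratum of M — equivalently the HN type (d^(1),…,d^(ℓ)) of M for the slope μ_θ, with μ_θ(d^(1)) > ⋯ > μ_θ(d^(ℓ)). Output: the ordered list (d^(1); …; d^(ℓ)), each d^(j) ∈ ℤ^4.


Via rank(M_{q-1}∘⋯∘M_p): M ≅ I[1,1], I[1,4]^2, I[3,3], I[3,4].
μ_θ-semistable layers: μ^(1)=21; μ^(2)=5; μ^(3)=-15; μ^(4)=-17

((0, 0, 0, 3); (0, 0, 4, 0); (1, 0, 0, 0); (2, 2, 0, 0))


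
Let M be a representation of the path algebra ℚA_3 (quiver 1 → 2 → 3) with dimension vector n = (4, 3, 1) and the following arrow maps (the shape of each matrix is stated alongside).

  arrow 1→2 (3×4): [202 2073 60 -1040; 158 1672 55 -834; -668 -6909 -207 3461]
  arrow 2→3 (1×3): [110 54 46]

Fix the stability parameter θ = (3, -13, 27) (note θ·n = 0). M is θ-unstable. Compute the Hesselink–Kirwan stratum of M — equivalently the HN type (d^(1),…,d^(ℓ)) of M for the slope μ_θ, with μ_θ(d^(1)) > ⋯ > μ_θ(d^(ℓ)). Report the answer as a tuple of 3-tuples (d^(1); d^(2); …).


Via rank(M_{q-1}∘⋯∘M_p): M ≅ I[1,1], I[1,2]^2, I[1,3].
μ_θ-semistable layers: μ^(1)=27; μ^(2)=3; μ^(3)=-5

((0, 0, 1); (1, 0, 0); (3, 3, 0))


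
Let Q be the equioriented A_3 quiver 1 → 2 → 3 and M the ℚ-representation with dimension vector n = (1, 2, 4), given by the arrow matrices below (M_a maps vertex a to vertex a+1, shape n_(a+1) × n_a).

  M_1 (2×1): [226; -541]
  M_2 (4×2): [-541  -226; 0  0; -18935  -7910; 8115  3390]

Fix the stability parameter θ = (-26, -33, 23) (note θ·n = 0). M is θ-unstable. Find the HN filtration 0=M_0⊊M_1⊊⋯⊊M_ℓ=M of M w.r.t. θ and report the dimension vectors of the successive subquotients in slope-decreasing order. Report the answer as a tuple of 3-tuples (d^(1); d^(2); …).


Via rank(M_{q-1}∘⋯∘M_p): M ≅ I[1,2], I[2,3], I[3,3]^3.
μ_θ-semistable layers: μ^(1)=23; μ^(2)=-59/2; μ^(3)=-33

((0, 0, 4); (1, 1, 0); (0, 1, 0))


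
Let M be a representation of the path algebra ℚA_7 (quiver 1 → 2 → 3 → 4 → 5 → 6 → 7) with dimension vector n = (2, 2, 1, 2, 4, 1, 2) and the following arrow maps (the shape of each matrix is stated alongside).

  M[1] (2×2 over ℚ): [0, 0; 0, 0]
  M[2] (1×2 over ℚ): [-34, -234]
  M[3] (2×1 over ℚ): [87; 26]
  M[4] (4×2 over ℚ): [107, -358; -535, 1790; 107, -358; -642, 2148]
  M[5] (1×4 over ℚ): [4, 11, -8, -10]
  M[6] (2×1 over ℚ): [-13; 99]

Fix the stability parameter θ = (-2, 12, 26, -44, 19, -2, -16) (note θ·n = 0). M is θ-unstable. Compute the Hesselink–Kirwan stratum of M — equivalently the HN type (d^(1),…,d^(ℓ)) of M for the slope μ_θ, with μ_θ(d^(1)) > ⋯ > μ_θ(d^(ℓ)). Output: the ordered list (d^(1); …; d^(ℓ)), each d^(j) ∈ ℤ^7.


Via rank(M_{q-1}∘⋯∘M_p): M ≅ I[1,1]^2, I[2,2], I[2,7], I[4,4], I[5,5]^3, I[7,7].
μ_θ-semistable layers: μ^(1)=19; μ^(2)=12; μ^(3)=1/3; μ^(4)=-2; μ^(5)=-16; μ^(6)=-44

((0, 0, 0, 0, 3, 0, 0); (0, 1, 0, 0, 0, 0, 0); (0, 0, 0, 0, 1, 1, 1); (2, 1, 1, 1, 0, 0, 0); (0, 0, 0, 0, 0, 0, 1); (0, 0, 0, 1, 0, 0, 0))


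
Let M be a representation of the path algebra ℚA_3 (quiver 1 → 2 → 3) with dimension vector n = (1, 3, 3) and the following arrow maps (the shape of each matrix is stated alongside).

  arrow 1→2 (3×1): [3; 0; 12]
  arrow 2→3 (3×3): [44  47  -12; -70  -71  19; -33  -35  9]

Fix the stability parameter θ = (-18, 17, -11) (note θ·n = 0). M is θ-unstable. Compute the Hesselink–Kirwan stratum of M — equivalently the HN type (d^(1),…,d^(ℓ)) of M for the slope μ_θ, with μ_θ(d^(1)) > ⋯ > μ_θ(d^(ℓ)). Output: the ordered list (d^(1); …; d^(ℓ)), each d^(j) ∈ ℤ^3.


Barcode: M ≅ I[1,3], I[2,3]^2. HN layers by μ_θ (2 steps, strictly decreasing):
  μ^(1)=3; μ^(2)=-18

((0, 3, 3); (1, 0, 0))


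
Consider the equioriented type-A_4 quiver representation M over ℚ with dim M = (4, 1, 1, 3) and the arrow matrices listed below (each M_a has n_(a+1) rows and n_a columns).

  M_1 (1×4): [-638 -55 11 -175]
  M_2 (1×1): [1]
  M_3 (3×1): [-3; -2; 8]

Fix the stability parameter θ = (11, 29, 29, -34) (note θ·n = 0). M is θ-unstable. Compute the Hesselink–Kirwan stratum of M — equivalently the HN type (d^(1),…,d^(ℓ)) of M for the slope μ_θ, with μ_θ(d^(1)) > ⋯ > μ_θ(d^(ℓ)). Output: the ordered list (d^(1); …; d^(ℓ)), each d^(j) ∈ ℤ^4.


Barcode: M ≅ I[1,1]^3, I[1,4], I[4,4]^2. HN layers by μ_θ (3 steps, strictly decreasing):
  μ^(1)=11; μ^(2)=35/4; μ^(3)=-34

((3, 0, 0, 0); (1, 1, 1, 1); (0, 0, 0, 2))


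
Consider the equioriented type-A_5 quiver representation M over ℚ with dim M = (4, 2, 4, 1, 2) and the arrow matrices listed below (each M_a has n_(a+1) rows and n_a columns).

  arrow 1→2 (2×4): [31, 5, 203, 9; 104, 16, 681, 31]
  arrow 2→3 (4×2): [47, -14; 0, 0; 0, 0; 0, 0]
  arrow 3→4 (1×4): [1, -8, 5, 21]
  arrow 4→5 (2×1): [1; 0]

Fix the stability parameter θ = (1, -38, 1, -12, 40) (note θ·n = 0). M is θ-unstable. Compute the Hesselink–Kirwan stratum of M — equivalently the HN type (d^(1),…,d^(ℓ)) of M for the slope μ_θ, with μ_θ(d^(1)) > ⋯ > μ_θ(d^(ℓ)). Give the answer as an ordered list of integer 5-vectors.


Via rank(M_{q-1}∘⋯∘M_p): M ≅ I[1,1]^2, I[1,2], I[1,5], I[3,3]^3, I[5,5].
μ_θ-semistable layers: μ^(1)=40; μ^(2)=1; μ^(3)=-11/2; μ^(4)=-37/2

((0, 0, 0, 0, 2); (2, 0, 3, 0, 0); (0, 0, 1, 1, 0); (2, 2, 0, 0, 0))


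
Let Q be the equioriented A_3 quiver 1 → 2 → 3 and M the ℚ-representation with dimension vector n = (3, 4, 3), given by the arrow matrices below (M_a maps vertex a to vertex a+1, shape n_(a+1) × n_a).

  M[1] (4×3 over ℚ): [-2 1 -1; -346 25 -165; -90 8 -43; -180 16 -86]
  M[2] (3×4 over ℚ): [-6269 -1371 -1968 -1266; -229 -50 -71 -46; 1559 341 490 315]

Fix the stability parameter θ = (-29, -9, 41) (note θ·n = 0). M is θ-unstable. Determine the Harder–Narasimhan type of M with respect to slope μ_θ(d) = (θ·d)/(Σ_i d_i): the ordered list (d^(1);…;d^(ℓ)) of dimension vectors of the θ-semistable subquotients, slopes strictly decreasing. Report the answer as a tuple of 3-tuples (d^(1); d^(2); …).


Via rank(M_{q-1}∘⋯∘M_p): M ≅ I[1,1], I[1,2], I[1,3], I[2,3]^2.
μ_θ-semistable layers: μ^(1)=41; μ^(2)=-9; μ^(3)=-29

((0, 0, 3); (0, 4, 0); (3, 0, 0))


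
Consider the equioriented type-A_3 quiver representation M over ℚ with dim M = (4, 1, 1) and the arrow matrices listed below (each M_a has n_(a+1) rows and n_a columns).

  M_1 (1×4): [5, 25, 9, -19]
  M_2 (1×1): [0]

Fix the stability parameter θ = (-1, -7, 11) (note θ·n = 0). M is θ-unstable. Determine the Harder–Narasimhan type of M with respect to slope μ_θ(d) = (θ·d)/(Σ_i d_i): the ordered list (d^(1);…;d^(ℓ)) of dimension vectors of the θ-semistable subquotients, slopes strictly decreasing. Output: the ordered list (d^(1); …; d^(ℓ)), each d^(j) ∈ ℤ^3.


Barcode: M ≅ I[1,1]^3, I[1,2], I[3,3]. HN layers by μ_θ (3 steps, strictly decreasing):
  μ^(1)=11; μ^(2)=-1; μ^(3)=-4

((0, 0, 1); (3, 0, 0); (1, 1, 0))


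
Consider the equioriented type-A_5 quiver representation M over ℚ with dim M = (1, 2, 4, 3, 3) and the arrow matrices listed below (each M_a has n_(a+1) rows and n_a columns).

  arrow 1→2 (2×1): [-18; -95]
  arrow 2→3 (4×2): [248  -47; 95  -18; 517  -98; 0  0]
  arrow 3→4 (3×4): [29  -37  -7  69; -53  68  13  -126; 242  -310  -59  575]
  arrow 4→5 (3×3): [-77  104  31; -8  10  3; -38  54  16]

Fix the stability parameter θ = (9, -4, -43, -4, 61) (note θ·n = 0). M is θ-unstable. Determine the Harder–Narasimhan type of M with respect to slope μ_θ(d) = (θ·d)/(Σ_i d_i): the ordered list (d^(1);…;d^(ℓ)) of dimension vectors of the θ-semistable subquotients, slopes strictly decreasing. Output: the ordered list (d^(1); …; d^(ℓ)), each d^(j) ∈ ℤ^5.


Via rank(M_{q-1}∘⋯∘M_p): M ≅ I[1,5], I[2,5], I[3,3], I[3,5].
μ_θ-semistable layers: μ^(1)=61; μ^(2)=-4; μ^(3)=-38/3; μ^(4)=-47/2; μ^(5)=-43

((0, 0, 0, 0, 3); (0, 0, 0, 3, 0); (1, 1, 1, 0, 0); (0, 1, 1, 0, 0); (0, 0, 2, 0, 0))


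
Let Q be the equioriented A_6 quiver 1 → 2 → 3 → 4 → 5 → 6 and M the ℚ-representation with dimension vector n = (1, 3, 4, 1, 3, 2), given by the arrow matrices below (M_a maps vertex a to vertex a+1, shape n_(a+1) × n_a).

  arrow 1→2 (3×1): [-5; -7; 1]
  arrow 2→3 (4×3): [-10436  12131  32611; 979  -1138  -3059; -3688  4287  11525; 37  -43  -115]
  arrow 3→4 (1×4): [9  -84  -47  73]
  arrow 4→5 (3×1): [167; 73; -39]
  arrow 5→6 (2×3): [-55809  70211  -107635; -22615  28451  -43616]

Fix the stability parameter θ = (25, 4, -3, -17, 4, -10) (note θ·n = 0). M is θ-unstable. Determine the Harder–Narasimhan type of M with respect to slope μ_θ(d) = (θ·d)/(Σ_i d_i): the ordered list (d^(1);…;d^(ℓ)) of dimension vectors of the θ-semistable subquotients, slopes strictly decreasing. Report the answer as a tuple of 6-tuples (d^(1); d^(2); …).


Via rank(M_{q-1}∘⋯∘M_p): M ≅ I[1,6], I[2,3]^2, I[3,3], I[5,5], I[5,6].
μ_θ-semistable layers: μ^(1)=4; μ^(2)=1/2; μ^(3)=-3

((0, 0, 0, 0, 1, 0); (1, 3, 3, 1, 1, 1); (0, 0, 1, 0, 1, 1))


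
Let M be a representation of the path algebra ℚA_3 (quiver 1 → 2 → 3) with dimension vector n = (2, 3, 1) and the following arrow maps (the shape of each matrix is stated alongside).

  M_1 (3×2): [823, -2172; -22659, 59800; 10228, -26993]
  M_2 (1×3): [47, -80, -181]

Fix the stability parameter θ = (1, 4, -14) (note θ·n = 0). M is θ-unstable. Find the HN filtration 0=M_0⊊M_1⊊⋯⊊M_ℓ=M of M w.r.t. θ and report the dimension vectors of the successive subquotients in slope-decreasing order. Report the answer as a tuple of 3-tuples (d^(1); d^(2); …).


Barcode: M ≅ I[1,2], I[1,3], I[2,2]. HN layers by μ_θ (3 steps, strictly decreasing):
  μ^(1)=4; μ^(2)=1; μ^(3)=-3

((0, 2, 0); (1, 0, 0); (1, 1, 1))


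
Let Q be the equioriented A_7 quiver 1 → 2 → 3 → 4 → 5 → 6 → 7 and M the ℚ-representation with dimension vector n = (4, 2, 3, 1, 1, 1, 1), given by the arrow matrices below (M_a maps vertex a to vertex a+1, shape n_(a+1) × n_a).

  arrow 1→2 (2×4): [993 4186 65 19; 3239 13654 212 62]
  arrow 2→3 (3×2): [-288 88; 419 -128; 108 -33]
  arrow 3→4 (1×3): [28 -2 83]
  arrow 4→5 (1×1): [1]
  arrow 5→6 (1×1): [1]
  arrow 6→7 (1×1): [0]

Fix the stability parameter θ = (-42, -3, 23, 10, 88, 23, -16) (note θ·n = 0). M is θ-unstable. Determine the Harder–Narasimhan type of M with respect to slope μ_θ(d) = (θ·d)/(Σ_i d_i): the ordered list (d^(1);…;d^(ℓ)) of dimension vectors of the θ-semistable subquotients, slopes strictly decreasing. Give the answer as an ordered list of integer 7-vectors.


Barcode: M ≅ I[1,1]^2, I[1,3], I[1,6], I[3,3], I[7,7]. HN layers by μ_θ (6 steps, strictly decreasing):
  μ^(1)=111/2; μ^(2)=23; μ^(3)=33/2; μ^(4)=-3; μ^(5)=-16; μ^(6)=-42

((0, 0, 0, 0, 1, 1, 0); (0, 0, 2, 0, 0, 0, 0); (0, 0, 1, 1, 0, 0, 0); (0, 2, 0, 0, 0, 0, 0); (0, 0, 0, 0, 0, 0, 1); (4, 0, 0, 0, 0, 0, 0))
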